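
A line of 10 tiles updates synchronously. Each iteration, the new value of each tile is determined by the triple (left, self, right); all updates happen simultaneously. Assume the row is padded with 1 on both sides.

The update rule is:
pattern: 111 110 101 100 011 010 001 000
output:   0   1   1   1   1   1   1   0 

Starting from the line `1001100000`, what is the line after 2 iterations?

1111110001
0000011011

0000011011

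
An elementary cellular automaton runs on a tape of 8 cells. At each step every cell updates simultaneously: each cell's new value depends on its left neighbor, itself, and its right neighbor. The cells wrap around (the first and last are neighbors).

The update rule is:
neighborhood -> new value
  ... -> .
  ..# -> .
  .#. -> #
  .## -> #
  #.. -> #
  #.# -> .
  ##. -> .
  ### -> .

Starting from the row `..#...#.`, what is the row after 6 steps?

#.#.#.#.

step 1: ..##..##
step 2: #.#.#.#.
step 3: #.#.#.#.  (fixed point — unchanged through step 6)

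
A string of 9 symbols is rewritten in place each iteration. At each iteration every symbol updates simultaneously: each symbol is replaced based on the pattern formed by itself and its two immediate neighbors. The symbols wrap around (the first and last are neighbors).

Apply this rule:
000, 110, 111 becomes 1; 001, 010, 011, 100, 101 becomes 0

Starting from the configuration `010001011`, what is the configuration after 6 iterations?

000100001
010001100
000100101
010000000
000111111
010011111

010011111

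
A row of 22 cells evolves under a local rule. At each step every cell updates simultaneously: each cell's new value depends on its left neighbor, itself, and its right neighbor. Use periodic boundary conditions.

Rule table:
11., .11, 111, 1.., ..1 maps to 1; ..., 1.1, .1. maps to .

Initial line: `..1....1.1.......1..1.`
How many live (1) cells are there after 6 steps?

.1.1..1...1.....1.11.1
....11.1.1.1...1..11..
...111......1.1.11111.
..11111....1....111111
11111111..1.1..1111111
1111111111...111111111
count of 1: 19

19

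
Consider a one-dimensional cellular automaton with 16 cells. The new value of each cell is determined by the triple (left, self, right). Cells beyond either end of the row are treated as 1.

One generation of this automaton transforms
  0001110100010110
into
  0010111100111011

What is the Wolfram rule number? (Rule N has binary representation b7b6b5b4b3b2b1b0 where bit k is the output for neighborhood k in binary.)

position 4: 111 → 1  (bit 7 = 1)
position 5: 110 → 1  (bit 6 = 1)
position 6: 101 → 1  (bit 5 = 1)
position 0: 100 → 0  (bit 4 = 0)
position 3: 011 → 0  (bit 3 = 0)
position 7: 010 → 1  (bit 2 = 1)
position 2: 001 → 1  (bit 1 = 1)
position 1: 000 → 0  (bit 0 = 0)
bits b7..b0 = 11100110 = 230

230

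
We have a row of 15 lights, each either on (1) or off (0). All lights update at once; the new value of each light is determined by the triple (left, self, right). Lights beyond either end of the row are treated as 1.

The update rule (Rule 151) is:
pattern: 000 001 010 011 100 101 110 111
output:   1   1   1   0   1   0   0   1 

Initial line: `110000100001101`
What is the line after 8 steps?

111110001111011

101111111110000
000111111101111
111011111000111
110001110111011
101110100010001
000100111111110
111111011111100
111110001111011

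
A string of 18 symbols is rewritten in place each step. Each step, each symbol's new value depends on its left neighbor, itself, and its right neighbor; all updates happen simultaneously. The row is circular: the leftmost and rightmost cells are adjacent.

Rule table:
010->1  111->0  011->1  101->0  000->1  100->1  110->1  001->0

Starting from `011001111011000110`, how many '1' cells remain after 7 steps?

10

011101001011110111
010101101010010101
010101101011010101
010101101011010101  (fixed point — unchanged through step 7)
count of 1: 10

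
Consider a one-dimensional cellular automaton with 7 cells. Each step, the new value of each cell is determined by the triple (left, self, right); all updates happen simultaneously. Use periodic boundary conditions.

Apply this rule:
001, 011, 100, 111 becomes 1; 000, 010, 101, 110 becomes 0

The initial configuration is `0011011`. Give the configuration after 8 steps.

0110110

step 1: 1110010
step 2: 1101100
step 3: 1001011
step 4: 0110011
step 5: 0101110
step 6: 1001101
step 7: 0111001
step 8: 0110110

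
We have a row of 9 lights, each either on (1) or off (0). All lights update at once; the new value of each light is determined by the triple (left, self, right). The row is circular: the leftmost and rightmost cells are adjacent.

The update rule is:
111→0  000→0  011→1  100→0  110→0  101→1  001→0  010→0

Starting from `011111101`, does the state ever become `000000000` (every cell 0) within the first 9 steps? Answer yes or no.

yes

step 1: 110000010
step 2: 100000001
step 3: 000000001
step 4: 000000000
all cells are 0 at step 4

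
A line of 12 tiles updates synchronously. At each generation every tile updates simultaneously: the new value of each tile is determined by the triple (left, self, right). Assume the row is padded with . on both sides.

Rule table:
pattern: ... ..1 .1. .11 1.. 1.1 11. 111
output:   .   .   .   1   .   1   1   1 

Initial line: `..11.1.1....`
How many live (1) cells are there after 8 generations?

4

..111.1.....
..1111......
..1111......  (fixed point — unchanged through generation 8)
count of 1: 4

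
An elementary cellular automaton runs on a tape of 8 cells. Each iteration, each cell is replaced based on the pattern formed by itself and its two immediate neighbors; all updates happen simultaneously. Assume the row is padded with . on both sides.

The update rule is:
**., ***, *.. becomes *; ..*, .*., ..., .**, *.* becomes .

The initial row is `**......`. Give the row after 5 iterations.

.....**.

.**.....
..**....
...**...
....**..
.....**.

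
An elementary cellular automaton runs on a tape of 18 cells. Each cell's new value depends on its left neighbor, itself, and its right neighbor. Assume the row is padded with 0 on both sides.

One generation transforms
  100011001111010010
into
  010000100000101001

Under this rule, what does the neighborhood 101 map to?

1

At position 12 the neighborhood is 101; the next row has 1 there.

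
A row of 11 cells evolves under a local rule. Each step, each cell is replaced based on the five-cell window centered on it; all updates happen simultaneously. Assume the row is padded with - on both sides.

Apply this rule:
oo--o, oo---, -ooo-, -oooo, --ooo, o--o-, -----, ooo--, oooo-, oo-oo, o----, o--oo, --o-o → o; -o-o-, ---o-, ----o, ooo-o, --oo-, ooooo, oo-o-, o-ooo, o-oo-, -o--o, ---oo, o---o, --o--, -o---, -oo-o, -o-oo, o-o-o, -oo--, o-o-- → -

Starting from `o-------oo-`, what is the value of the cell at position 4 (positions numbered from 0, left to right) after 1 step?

step 1: --oooo----o
position 4 holds o

o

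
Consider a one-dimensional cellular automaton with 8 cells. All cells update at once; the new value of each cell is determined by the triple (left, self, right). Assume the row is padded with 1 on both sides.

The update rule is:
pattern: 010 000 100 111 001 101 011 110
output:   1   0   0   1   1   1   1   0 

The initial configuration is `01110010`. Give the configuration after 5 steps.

11100111
11001111
10011111
00111111
01111111

01111111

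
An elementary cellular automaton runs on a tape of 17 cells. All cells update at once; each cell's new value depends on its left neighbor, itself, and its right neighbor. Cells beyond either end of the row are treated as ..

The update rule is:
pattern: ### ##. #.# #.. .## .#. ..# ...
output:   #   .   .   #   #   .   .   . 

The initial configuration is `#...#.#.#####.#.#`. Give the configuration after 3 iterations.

iteration 1: .#......####.....
iteration 2: ..#.....###.#....
iteration 3: ...#....##...#...

...#....##...#...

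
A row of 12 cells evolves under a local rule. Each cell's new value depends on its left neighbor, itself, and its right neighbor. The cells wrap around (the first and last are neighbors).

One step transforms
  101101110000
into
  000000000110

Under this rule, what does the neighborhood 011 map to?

At position 2 the neighborhood is 011; the next row has 0 there.

0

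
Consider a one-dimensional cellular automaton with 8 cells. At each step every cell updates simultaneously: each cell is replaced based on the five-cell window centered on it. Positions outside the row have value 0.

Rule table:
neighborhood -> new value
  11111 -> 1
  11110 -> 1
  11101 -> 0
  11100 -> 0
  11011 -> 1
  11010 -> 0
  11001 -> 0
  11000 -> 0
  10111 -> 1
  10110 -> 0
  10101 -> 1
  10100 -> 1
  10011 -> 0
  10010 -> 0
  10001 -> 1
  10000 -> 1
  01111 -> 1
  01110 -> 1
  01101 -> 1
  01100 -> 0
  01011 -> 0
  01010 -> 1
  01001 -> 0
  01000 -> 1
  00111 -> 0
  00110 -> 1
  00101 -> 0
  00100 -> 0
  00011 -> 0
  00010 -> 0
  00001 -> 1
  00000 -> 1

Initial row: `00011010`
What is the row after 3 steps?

01010001

11011011
11101100
01010001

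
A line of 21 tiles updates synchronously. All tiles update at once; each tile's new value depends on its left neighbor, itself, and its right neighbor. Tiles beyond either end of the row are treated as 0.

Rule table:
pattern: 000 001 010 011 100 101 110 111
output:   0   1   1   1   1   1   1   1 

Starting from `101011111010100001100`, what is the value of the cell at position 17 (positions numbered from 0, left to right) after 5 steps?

111111111111110011110
111111111111111111111
111111111111111111111  (fixed point — unchanged through step 5)
position 17 holds 1

1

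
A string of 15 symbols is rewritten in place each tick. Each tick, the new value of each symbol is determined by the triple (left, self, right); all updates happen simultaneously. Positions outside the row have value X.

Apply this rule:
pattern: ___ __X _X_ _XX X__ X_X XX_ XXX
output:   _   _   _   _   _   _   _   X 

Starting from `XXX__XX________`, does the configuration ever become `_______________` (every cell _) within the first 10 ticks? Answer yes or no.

XX_____________
X______________
_______________
all cells are _ at tick 3

yes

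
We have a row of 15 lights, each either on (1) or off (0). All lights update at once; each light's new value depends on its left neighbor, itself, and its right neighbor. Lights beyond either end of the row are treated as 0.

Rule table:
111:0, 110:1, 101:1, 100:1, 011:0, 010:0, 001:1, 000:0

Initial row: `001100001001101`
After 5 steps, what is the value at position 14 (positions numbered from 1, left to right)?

010110010110110
101011101011011
010100110101101
101011011010110
010101101101011
position 14 holds 1

1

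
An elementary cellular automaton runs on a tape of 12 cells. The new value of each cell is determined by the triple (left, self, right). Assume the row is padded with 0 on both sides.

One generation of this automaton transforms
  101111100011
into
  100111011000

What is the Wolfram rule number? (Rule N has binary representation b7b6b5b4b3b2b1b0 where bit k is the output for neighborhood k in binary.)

position 3: 111 → 1  (bit 7 = 1)
position 6: 110 → 0  (bit 6 = 0)
position 1: 101 → 0  (bit 5 = 0)
position 7: 100 → 1  (bit 4 = 1)
position 2: 011 → 0  (bit 3 = 0)
position 0: 010 → 1  (bit 2 = 1)
position 9: 001 → 0  (bit 1 = 0)
position 8: 000 → 1  (bit 0 = 1)
bits b7..b0 = 10010101 = 149

149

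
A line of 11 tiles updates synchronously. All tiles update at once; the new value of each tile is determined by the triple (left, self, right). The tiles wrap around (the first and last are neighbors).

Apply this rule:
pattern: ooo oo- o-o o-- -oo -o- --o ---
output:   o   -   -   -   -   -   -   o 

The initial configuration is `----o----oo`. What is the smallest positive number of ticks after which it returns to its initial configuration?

2

-oo---oo---
----o----oo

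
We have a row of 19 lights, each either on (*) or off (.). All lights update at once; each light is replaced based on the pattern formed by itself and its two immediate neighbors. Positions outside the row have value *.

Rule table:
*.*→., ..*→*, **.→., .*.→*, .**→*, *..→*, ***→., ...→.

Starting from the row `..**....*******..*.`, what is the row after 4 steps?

.***.*..**.***..*.*

step 1: ***.*..**......***.
step 2: ....****.*....**...
step 3: *..**....**..**.*.*
step 4: .***.*..**.***..*.*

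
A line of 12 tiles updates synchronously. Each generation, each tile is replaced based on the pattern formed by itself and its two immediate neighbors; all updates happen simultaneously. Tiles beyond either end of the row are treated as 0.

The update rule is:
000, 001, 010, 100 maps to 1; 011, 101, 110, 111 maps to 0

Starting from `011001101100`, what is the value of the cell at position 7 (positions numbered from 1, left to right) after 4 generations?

generation 1: 100110000011
generation 2: 111001111100
generation 3: 000110000011
generation 4: 111001111100
position 7 holds 1

1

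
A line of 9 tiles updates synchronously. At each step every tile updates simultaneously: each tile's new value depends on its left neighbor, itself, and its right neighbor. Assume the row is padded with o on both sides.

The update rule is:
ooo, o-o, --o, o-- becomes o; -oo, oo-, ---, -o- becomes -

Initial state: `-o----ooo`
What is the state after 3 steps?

o-o--o-oo
-o-oo-o-o
o-o--o-o-

o-o--o-o-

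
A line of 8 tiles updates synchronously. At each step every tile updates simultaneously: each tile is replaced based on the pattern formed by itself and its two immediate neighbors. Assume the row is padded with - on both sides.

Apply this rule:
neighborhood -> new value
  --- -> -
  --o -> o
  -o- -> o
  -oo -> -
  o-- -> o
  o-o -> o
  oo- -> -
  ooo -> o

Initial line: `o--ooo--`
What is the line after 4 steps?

-o-o-o-o

ooo-o-o-
-o-ooooo
ooo-ooo-
-o-o-o-o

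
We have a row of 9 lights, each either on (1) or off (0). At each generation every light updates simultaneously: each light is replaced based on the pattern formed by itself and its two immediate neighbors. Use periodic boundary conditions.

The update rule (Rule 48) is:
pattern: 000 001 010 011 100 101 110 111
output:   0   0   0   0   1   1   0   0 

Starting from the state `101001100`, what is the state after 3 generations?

100101000

010100010
001010001
100101000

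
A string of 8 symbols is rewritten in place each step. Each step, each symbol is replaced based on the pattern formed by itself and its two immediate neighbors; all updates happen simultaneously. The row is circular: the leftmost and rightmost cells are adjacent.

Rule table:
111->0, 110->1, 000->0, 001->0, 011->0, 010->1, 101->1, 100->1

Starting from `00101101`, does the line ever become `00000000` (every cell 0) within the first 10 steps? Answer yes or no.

10110111
11011000
01101100
00110110
00011011
10001101
11000110
01100011
10110001
11011000
step 10 is 11011000, still not uniform 0

no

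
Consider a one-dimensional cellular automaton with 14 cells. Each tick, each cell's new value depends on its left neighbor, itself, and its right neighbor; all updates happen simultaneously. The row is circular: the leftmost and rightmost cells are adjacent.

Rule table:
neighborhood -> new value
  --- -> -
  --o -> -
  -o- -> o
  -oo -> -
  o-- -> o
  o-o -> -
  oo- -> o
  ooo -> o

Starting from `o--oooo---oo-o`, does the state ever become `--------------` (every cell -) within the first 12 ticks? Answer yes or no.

tick 1: oo--oooo---o--
tick 2: -oo--oooo--oo-
tick 3: --oo--oooo--oo
tick 4: o--oo--oooo--o
tick 5: oo--oo--oooo--
tick 6: -oo--oo--oooo-
tick 7: --oo--oo--oooo
tick 8: o--oo--oo--ooo
tick 9: oo--oo--oo--oo
tick 10: ooo--oo--oo--o
tick 11: oooo--oo--oo--
tick 12: -oooo--oo--oo-
tick 12 is -oooo--oo--oo-, still not uniform -

no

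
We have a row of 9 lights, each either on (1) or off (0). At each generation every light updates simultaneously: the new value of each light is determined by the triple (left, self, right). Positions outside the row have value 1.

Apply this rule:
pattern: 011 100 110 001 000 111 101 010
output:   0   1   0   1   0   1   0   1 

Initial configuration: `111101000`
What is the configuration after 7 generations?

111100101

generation 1: 111001101
generation 2: 110110000
generation 3: 100001001
generation 4: 010011110
generation 5: 011101100
generation 6: 001000011
generation 7: 111100101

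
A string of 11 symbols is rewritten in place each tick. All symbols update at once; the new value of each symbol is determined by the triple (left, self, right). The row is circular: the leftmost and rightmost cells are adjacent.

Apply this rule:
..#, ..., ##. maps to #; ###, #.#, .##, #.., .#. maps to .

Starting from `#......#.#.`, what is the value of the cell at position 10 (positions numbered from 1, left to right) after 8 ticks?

..#####....
##....#.###
.#.###.....
#....#.####
#.###......
....#.#####
.###......#
...#.#####.
position 10 holds #

#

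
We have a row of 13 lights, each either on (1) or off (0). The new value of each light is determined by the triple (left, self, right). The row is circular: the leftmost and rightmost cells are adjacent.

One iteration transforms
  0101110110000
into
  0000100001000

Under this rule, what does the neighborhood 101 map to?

At position 2 the neighborhood is 101; the next row has 0 there.

0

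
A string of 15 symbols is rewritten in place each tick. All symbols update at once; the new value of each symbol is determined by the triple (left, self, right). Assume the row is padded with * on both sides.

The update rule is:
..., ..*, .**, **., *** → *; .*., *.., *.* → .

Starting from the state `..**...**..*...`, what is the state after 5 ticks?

.***.****.*****

tick 1: .***.****.*..**
tick 2: .***.****...***
tick 3: .***.****.*****
tick 4: .***.****.*****  (fixed point — unchanged through tick 5)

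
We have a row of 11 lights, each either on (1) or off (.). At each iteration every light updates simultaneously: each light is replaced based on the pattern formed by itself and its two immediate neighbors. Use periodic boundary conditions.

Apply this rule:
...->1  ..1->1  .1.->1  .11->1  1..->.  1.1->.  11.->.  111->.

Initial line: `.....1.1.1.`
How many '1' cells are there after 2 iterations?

3

111111.1.1.
1......1.1.
count of 1: 3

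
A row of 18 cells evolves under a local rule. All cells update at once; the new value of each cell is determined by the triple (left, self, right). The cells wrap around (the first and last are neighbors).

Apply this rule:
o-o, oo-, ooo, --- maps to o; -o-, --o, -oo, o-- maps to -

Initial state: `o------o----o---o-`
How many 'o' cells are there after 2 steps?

6

--oooo---oo---o--o
---ooo-o--o-o-----
count of o: 6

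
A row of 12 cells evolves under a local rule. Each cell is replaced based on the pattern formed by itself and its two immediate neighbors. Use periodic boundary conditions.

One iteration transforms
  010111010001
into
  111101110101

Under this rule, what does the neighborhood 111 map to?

At position 4 the neighborhood is 111; the next row has 0 there.

0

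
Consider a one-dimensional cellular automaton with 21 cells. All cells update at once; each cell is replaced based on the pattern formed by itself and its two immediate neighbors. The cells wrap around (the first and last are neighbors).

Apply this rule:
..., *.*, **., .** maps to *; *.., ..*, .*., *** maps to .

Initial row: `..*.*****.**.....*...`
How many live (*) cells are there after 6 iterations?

11

*..**...****.***...**
*..**.*.*..***.*.*.*.
...***.*...*.**.*.*.*
.*.*.**..*..****.*.*.
..*.***.....*..**.*..
*..**.*.***....***..*
count of *: 11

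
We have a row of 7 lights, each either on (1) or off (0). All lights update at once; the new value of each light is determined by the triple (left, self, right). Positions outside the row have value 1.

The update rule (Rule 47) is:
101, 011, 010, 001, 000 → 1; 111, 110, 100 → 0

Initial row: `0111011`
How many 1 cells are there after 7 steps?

4

step 1: 1100110
step 2: 0001101
step 3: 0111011  (repeats step 0; period 3)
step 7: 1100110
count of 1: 4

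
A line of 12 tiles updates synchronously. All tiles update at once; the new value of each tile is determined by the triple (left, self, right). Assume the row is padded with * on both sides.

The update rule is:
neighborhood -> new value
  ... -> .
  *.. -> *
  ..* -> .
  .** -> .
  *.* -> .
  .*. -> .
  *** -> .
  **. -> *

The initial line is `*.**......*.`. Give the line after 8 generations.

*..**.......
**..**......
.**..**.....
..**..**....
*..**..**...
**..**..**..
.**..**..**.
..**..**..*.

..**..**..*.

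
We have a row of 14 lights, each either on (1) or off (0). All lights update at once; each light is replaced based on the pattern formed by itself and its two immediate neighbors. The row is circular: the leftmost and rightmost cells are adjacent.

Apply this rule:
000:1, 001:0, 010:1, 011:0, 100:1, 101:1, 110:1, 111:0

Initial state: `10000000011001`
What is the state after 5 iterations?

11110011001111

iteration 1: 11111111001100
iteration 2: 00000001100110
iteration 3: 11111100110011
iteration 4: 00000110011000
iteration 5: 11110011001111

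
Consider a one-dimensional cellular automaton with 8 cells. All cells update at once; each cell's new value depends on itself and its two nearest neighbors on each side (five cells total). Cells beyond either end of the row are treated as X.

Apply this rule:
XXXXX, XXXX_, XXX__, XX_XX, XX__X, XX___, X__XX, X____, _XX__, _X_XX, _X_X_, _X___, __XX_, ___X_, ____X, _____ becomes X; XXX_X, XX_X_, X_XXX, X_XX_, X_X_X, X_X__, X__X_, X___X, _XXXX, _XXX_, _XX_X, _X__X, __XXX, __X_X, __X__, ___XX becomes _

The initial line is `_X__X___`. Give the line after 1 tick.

_____X__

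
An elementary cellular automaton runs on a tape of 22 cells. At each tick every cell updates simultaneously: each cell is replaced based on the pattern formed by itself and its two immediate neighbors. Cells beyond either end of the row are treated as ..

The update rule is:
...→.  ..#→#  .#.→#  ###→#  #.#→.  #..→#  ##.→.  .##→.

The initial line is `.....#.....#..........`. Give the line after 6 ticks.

....###...###.........
...#.#.#.#.#.#........
..##.#.#.#.#.##.......
.#...#.#.#.#...#......
###.##.#.#.##.###.....
.#.....#.#.....#.#....

.#.....#.#.....#.#....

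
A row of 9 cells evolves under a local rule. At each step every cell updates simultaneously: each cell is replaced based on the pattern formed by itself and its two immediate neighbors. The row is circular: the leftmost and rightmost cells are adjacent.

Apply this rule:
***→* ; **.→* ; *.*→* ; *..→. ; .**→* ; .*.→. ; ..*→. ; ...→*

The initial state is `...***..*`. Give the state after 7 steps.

..*******

.*.***...
..****.**
..*******
..*******  (fixed point — unchanged through step 7)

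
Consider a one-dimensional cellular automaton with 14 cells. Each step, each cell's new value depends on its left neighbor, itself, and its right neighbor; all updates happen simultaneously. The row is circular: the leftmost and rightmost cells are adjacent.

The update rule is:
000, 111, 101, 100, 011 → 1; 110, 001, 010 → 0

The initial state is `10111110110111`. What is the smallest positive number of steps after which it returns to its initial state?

14

01111101101111
11111011011110
11110110111101
11101101111011
11011011110111
10110111101111
01101111011111
11011110111110
10111101111101
01111011111011
11110111110110
11101111101101
11011111011011
10111110110111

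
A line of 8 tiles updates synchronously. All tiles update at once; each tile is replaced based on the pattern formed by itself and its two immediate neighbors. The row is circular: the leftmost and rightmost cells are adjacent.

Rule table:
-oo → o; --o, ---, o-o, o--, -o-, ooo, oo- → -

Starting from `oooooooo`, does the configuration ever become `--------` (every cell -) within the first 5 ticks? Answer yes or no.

--------
all cells are - at tick 1

yes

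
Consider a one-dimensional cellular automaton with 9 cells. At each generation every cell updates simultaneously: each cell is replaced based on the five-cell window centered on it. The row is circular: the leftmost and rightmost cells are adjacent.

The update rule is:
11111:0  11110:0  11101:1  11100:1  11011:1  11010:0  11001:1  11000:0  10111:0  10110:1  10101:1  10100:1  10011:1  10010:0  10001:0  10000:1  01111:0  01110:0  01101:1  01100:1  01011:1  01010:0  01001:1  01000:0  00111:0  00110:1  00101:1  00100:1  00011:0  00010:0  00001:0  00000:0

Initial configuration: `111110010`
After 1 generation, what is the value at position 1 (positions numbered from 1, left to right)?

0

generation 1: 000011011
position 1 holds 0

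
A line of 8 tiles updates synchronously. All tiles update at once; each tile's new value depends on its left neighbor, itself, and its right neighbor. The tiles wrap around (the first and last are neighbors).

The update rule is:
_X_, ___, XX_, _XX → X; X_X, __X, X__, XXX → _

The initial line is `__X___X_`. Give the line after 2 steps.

X_X_X_X_

step 1: X_X_X_X_
step 2: X_X_X_X_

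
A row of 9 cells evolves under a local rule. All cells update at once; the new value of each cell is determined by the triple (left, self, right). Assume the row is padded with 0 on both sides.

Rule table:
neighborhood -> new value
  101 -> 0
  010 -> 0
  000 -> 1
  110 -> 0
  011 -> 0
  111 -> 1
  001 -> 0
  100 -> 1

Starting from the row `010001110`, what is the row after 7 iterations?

iteration 1: 001100101
iteration 2: 100010000
iteration 3: 011001111
iteration 4: 000100110
iteration 5: 110010001
iteration 6: 001001100
iteration 7: 100100011

100100011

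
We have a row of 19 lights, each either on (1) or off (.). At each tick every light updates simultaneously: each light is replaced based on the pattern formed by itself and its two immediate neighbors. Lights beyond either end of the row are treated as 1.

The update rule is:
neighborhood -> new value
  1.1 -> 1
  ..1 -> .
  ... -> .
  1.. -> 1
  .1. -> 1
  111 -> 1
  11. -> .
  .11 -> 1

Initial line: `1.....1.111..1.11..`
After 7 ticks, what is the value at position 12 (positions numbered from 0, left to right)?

.1....1111.1.111.1.
111...111.11111.111
11.1..11.11111.1111
1.111.1.11111.11111
.111.1111111.111111
111.1111111.1111111
11.1111111.11111111
position 12 holds 1

1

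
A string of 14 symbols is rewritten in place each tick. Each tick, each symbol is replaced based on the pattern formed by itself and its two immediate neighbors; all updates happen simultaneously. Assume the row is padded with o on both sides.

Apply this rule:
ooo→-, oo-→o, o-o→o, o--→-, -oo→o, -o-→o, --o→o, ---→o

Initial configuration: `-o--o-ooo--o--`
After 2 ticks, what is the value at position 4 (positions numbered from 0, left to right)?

oo-oooo-o-oo-o
-ooo--oooooooo
position 4 holds -

-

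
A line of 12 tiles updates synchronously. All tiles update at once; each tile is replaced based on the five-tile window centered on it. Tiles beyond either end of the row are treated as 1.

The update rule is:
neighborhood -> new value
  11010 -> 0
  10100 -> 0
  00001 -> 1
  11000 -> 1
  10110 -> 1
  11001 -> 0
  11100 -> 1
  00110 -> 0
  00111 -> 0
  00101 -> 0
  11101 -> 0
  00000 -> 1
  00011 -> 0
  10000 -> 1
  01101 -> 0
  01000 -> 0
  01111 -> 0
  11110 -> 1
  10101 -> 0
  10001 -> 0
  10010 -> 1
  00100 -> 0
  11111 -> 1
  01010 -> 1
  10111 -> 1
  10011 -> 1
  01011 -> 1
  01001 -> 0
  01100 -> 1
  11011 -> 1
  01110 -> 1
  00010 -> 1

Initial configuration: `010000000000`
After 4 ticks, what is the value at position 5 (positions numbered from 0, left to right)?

tick 1: 000111111110
tick 2: 100001111101
tick 3: 111100011011
tick 4: 111110000110
position 5 holds 0

0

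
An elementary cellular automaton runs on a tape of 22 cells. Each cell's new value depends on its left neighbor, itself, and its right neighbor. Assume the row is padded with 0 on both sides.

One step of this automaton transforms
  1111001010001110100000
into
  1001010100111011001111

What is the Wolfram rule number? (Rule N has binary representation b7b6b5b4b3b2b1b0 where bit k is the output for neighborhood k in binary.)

107

position 1: 111 → 0  (bit 7 = 0)
position 3: 110 → 1  (bit 6 = 1)
position 7: 101 → 1  (bit 5 = 1)
position 4: 100 → 0  (bit 4 = 0)
position 0: 011 → 1  (bit 3 = 1)
position 6: 010 → 0  (bit 2 = 0)
position 5: 001 → 1  (bit 1 = 1)
position 10: 000 → 1  (bit 0 = 1)
bits b7..b0 = 01101011 = 107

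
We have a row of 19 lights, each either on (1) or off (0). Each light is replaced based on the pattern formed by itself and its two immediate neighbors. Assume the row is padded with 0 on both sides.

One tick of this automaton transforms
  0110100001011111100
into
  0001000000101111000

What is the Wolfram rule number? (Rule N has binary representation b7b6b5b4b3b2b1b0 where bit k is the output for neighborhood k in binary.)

160

position 12: 111 → 1  (bit 7 = 1)
position 2: 110 → 0  (bit 6 = 0)
position 3: 101 → 1  (bit 5 = 1)
position 5: 100 → 0  (bit 4 = 0)
position 1: 011 → 0  (bit 3 = 0)
position 4: 010 → 0  (bit 2 = 0)
position 0: 001 → 0  (bit 1 = 0)
position 6: 000 → 0  (bit 0 = 0)
bits b7..b0 = 10100000 = 160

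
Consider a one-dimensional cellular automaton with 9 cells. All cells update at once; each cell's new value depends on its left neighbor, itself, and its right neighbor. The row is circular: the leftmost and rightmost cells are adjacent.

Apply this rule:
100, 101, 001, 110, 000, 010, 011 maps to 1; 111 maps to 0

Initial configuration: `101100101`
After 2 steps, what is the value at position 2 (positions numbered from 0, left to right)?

0

step 1: 111111111
step 2: 000000000
position 2 holds 0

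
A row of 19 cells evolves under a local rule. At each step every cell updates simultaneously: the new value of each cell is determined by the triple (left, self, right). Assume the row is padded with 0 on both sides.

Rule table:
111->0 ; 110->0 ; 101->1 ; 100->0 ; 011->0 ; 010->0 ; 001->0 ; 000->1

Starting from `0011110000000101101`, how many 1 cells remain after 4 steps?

4

1000000111110010010
0011110000000000000
1000000111111111111
0011110000000000000
count of 1: 4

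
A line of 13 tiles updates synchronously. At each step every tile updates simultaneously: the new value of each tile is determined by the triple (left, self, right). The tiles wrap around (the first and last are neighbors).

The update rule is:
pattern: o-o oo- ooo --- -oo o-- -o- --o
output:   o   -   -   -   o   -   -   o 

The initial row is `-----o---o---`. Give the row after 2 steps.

---o---o-----

----o---o----
---o---o-----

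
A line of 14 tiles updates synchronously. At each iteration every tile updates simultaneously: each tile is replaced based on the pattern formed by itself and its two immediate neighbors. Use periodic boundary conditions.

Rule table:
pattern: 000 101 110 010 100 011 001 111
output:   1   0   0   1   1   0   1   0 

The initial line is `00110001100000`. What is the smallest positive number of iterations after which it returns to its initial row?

2

11001110011111
00110001100000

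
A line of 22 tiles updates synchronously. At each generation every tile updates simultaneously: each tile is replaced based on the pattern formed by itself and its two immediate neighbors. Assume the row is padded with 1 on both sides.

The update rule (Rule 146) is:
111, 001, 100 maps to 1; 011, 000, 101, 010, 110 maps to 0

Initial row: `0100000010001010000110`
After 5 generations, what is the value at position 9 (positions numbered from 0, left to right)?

0

generation 1: 0010000101010001001000
generation 2: 1101001000001010110101
generation 3: 1000110100010000000000
generation 4: 0101000010101000000001
generation 5: 0000100100000100000010
position 9 holds 0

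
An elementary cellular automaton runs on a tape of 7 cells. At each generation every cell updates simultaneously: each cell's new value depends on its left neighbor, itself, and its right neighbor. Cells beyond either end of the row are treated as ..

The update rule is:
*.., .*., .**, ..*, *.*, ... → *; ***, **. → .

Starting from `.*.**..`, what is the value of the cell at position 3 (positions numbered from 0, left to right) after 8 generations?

****.**
*...**.
*****.*
*....**
******.
*.....*
*******
*......
position 3 holds .

.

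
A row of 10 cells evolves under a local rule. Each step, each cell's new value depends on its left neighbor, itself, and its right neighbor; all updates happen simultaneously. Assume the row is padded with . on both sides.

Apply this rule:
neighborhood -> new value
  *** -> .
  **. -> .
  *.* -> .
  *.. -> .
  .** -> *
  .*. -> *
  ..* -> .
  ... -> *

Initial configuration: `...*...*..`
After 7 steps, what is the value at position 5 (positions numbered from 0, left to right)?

*

step 1: **.*.*.*.*
step 2: *..*.*.*.*
step 3: *..*.*.*.*  (fixed point — unchanged through step 7)
position 5 holds *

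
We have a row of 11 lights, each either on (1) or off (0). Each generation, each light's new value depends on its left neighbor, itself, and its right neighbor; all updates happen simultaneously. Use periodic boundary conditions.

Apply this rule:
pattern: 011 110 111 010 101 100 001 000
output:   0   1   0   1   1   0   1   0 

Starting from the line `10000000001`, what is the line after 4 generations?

10000000010
10000000111
10000001000
10000011001

10000011001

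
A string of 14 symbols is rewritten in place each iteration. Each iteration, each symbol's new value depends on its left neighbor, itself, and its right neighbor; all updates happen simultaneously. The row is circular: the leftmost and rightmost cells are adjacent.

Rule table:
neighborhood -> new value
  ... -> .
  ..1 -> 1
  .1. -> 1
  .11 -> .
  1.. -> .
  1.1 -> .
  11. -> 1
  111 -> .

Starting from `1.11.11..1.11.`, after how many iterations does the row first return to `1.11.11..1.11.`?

2

1..1..1.11..1.
1.11.11..1.11.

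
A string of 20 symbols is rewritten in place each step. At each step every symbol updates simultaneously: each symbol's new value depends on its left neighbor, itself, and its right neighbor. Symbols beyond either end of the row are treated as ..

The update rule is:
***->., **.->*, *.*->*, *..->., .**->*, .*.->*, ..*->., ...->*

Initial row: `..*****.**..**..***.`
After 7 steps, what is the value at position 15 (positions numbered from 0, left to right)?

*.*...****..**..*.*.
***.*.*..*..**..***.
*.*****..*..**..*.*.
***...*..*..**..***.
*.*.*.*..*..**..*.*.
*******..*..**..***.
*.....*..*..**..*.*.
position 15 holds .

.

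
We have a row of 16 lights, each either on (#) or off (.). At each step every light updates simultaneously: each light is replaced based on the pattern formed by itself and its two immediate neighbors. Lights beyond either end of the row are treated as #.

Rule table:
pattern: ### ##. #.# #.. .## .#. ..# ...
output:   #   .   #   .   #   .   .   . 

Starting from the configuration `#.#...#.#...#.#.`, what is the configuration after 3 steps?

..............##

.#.....#.....#.#
#.............##
..............##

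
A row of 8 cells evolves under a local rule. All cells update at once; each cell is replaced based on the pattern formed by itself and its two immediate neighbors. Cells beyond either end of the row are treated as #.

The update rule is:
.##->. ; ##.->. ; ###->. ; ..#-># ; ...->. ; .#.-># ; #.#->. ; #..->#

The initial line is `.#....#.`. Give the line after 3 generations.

#.#..#.#

.##..##.
...##...
#.#..#.#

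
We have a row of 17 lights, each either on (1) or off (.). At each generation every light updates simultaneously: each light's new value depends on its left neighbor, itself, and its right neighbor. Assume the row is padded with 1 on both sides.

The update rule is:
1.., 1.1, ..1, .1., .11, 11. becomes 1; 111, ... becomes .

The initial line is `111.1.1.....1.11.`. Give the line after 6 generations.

1....1111.11...11

..111111...111111
111....11.11.....
..11..1111111...1
1111111.....11.11
......11...11111.
1....1111.11...11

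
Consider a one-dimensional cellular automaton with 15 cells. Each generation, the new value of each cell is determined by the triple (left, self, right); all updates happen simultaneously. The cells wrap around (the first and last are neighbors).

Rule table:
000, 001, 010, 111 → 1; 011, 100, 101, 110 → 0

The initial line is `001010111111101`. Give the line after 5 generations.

000001100000000

generation 1: 011010011111001
generation 2: 000010101110011
generation 3: 011110100100100
generation 4: 101100101101101
generation 5: 000001100000000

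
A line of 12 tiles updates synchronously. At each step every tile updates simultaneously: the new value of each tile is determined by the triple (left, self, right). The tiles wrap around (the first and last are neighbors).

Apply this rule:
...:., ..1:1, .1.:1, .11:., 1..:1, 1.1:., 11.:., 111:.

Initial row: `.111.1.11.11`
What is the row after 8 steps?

step 1: .....1......
step 2: ....111.....
step 3: ...1...1....
step 4: ..111.111...
step 5: .1.......1..
step 6: 111.....111.
step 7: ...1...1....  (repeats step 3; period 4)
step 8: ..111.111...

..111.111...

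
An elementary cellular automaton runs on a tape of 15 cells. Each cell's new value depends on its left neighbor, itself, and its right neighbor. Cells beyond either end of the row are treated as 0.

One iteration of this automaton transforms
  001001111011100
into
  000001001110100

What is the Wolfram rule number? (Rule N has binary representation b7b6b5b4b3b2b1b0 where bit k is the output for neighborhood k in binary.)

position 6: 111 → 0  (bit 7 = 0)
position 8: 110 → 1  (bit 6 = 1)
position 9: 101 → 1  (bit 5 = 1)
position 3: 100 → 0  (bit 4 = 0)
position 5: 011 → 1  (bit 3 = 1)
position 2: 010 → 0  (bit 2 = 0)
position 1: 001 → 0  (bit 1 = 0)
position 0: 000 → 0  (bit 0 = 0)
bits b7..b0 = 01101000 = 104

104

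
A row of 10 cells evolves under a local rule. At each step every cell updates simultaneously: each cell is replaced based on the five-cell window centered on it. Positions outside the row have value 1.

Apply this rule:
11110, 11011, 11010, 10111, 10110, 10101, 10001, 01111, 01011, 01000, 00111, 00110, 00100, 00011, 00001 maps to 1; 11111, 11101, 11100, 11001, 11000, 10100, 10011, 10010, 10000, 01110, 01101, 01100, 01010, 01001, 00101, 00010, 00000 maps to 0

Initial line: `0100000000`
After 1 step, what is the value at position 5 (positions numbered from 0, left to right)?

0

1010000011
position 5 holds 0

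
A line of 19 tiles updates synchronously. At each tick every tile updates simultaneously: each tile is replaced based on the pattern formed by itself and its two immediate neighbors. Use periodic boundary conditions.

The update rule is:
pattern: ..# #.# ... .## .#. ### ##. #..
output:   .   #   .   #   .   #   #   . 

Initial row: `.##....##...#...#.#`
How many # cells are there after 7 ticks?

6

tick 1: ###....##........#.
tick 2: ###....##.........#
tick 3: ###....##.........#  (fixed point — unchanged through tick 7)
count of #: 6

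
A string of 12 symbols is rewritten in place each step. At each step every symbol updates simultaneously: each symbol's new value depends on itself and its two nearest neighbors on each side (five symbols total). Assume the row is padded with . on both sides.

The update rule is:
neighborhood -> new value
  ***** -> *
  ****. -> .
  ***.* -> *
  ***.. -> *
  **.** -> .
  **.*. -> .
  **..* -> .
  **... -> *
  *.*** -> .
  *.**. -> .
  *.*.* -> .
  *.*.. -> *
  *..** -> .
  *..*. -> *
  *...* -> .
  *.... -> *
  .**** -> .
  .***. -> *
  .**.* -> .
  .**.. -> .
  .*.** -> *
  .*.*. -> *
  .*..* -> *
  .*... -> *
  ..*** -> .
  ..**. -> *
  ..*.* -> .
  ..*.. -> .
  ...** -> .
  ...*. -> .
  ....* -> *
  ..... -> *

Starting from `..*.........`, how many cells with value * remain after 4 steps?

7

*..*********
.*...*****.*
..*....*.*.*
*..***..*.**
count of *: 7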